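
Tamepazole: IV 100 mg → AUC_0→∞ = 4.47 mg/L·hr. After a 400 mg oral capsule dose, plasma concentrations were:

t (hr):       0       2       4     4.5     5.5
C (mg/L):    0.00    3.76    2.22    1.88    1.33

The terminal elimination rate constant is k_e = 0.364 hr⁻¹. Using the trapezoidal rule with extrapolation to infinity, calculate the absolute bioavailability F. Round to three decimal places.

F = 0.896

Trapezoidal AUC_0→5.5 (oral capsule):
  [0→2]: (0.00+3.76)/2 × 2 = 3.76
  [2→4]: (3.76+2.22)/2 × 2 = 5.98
  [4→4.5]: (2.22+1.88)/2 × 0.5 = 1.025
  [4.5→5.5]: (1.88+1.33)/2 × 1 = 1.605
  Sum = 12.37 mg/L·hr
Tail: C_last/k_e = 1.33/0.364 = 3.654
AUC_0→∞ (oral capsule) = 12.37 + 3.654 = 16.024 mg/L·hr
F = (AUC_ev/D_ev)/(AUC_iv/D_iv) = (16.024/400)/(4.47/100) = 0.04006/0.0447 = 0.8962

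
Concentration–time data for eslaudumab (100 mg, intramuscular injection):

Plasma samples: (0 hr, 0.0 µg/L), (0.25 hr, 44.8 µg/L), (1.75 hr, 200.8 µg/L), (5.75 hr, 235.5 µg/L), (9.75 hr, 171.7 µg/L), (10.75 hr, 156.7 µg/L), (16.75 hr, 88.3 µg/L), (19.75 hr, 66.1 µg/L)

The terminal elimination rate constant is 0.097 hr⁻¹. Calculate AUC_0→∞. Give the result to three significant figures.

AUC = 3690 µg/L·hr

Trapezoidal AUC_0→19.75:
  [0→0.25]: (0.0+44.8)/2 × 0.25 = 5.6
  [0.25→1.75]: (44.8+200.8)/2 × 1.5 = 184.2
  [1.75→5.75]: (200.8+235.5)/2 × 4 = 872.6
  [5.75→9.75]: (235.5+171.7)/2 × 4 = 814.4
  [9.75→10.75]: (171.7+156.7)/2 × 1 = 164.2
  [10.75→16.75]: (156.7+88.3)/2 × 6 = 735.0
  [16.75→19.75]: (88.3+66.1)/2 × 3 = 231.6
  Sum = 3007.6 µg/L·hr
Extrapolated tail: C_last / k_e = 66.1 / 0.097 = 681.443
AUC_0→∞ = 3007.6 + 681.443 = 3689.043 µg/L·hr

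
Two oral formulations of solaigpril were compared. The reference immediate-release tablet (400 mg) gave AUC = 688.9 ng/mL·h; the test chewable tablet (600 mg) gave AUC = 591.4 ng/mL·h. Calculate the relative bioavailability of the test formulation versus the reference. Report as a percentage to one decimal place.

F_rel = 57.2%

F_rel = (AUC_test/D_test) / (AUC_ref/D_ref)
      = (591.4/600) / (688.9/400)
      = 0.985667 / 1.72225 = 0.5723 = 57.23%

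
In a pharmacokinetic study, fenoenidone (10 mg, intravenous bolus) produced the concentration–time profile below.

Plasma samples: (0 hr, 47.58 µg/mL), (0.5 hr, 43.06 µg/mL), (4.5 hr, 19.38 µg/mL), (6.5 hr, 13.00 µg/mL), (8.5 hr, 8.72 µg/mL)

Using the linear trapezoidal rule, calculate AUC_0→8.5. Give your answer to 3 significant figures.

AUC = 202 µg/mL·hr

Trapezoidal AUC_0→8.5:
  [0→0.5]: (47.58+43.06)/2 × 0.5 = 22.66
  [0.5→4.5]: (43.06+19.38)/2 × 4 = 124.88
  [4.5→6.5]: (19.38+13.00)/2 × 2 = 32.38
  [6.5→8.5]: (13.00+8.72)/2 × 2 = 21.72
  Sum = 201.64 µg/mL·hr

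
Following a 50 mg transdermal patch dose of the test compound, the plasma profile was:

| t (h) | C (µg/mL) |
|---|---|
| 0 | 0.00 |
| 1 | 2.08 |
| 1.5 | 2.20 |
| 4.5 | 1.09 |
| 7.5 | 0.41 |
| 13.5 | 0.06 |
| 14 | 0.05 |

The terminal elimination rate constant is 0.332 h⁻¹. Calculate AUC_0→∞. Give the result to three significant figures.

AUC = 10.9 µg/mL·h

Trapezoidal AUC_0→14:
  [0→1]: (0.00+2.08)/2 × 1 = 1.04
  [1→1.5]: (2.08+2.20)/2 × 0.5 = 1.07
  [1.5→4.5]: (2.20+1.09)/2 × 3 = 4.935
  [4.5→7.5]: (1.09+0.41)/2 × 3 = 2.25
  [7.5→13.5]: (0.41+0.06)/2 × 6 = 1.41
  [13.5→14]: (0.06+0.05)/2 × 0.5 = 0.0275
  Sum = 10.7325 µg/mL·h
Extrapolated tail: C_last / k_e = 0.05 / 0.332 = 0.151
AUC_0→∞ = 10.7325 + 0.151 = 10.8835 µg/mL·h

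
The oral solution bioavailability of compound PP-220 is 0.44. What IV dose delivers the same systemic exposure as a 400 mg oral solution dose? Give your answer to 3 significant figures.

D_iv = 176 mg

Systemic exposure from an extravascular dose = F × D_ev, so the equivalent IV dose is F × D_ev.
D_iv = F × D_ev = 0.44 × 400 = 176 mg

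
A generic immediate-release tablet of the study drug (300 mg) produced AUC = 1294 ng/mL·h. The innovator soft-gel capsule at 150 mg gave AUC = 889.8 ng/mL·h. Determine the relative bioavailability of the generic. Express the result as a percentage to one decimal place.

F_rel = 72.7%

F_rel = (AUC_test/D_test) / (AUC_ref/D_ref)
      = (1294/300) / (889.8/150)
      = 4.31333 / 5.932 = 0.7271 = 72.71%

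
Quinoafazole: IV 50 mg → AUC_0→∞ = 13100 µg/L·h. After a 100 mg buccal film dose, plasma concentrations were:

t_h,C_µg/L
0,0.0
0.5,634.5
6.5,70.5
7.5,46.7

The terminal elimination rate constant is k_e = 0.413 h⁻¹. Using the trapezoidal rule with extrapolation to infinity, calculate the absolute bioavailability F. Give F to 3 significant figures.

F = 0.0933

Trapezoidal AUC_0→7.5 (buccal film):
  [0→0.5]: (0.0+634.5)/2 × 0.5 = 158.625
  [0.5→6.5]: (634.5+70.5)/2 × 6 = 2115.0
  [6.5→7.5]: (70.5+46.7)/2 × 1 = 58.6
  Sum = 2332.225 µg/L·h
Tail: C_last/k_e = 46.7/0.413 = 113.075
AUC_0→∞ (buccal film) = 2332.225 + 113.075 = 2445.3 µg/L·h
F = (AUC_ev/D_ev)/(AUC_iv/D_iv) = (2445.3/100)/(13100/50) = 24.453/262 = 0.0933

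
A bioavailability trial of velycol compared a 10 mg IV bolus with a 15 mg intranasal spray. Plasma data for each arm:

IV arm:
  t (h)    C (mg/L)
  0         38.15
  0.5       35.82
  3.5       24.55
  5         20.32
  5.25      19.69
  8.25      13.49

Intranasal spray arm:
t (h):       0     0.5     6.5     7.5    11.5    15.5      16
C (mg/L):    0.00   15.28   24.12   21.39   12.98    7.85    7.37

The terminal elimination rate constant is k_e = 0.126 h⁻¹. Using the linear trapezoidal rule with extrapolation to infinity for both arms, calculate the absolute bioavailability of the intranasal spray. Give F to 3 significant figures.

Trapezoidal AUC_0→8.25 (IV):
  [0→0.5]: (38.15+35.82)/2 × 0.5 = 18.4925
  [0.5→3.5]: (35.82+24.55)/2 × 3 = 90.555
  [3.5→5]: (24.55+20.32)/2 × 1.5 = 33.6525
  [5→5.25]: (20.32+19.69)/2 × 0.25 = 5.00125
  [5.25→8.25]: (19.69+13.49)/2 × 3 = 49.77
  Sum = 197.47125 mg/L·h
IV tail: 13.49/0.126 = 107.063; AUC_iv,0→∞ = 197.47125 + 107.063 = 304.53425 mg/L·h
Trapezoidal AUC_0→16 (intranasal spray):
  [0→0.5]: (0.00+15.28)/2 × 0.5 = 3.82
  [0.5→6.5]: (15.28+24.12)/2 × 6 = 118.2
  [6.5→7.5]: (24.12+21.39)/2 × 1 = 22.755
  [7.5→11.5]: (21.39+12.98)/2 × 4 = 68.74
  [11.5→15.5]: (12.98+7.85)/2 × 4 = 41.66
  [15.5→16]: (7.85+7.37)/2 × 0.5 = 3.805
  Sum = 258.98 mg/L·h
intranasal spray tail: 7.37/0.126 = 58.492; AUC_ev,0→∞ = 258.98 + 58.492 = 317.472 mg/L·h
F = (AUC_ev/D_ev)/(AUC_iv/D_iv) = (317.472/15)/(304.53425/10) = 21.1648/30.453425 = 0.6950

F = 0.695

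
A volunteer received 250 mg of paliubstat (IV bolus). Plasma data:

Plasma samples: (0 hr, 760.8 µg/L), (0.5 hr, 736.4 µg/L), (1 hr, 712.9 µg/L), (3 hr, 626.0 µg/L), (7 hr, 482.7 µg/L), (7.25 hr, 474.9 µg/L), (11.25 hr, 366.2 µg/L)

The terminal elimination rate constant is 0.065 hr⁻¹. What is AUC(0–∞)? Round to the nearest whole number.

Trapezoidal AUC_0→11.25:
  [0→0.5]: (760.8+736.4)/2 × 0.5 = 374.3
  [0.5→1]: (736.4+712.9)/2 × 0.5 = 362.325
  [1→3]: (712.9+626.0)/2 × 2 = 1338.9
  [3→7]: (626.0+482.7)/2 × 4 = 2217.4
  [7→7.25]: (482.7+474.9)/2 × 0.25 = 119.7
  [7.25→11.25]: (474.9+366.2)/2 × 4 = 1682.2
  Sum = 6094.825 µg/L·hr
Extrapolated tail: C_last / k_e = 366.2 / 0.065 = 5633.846
AUC_0→∞ = 6094.825 + 5633.846 = 11728.671 µg/L·hr

AUC = 11729 µg/L·hr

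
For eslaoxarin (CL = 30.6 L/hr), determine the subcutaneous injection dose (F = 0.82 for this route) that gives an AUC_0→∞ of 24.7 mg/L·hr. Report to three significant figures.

Dose = 922 mg

Dose = CL × AUC_0→∞ / F
     = 30.6 × 24.7 / 0.82 = 921.732 mg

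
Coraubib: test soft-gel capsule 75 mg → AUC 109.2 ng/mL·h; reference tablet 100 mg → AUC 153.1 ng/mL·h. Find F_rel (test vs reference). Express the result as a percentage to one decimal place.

F_rel = (AUC_test/D_test) / (AUC_ref/D_ref)
      = (109.2/75) / (153.1/100)
      = 1.456 / 1.531 = 0.9510 = 95.10%

F_rel = 95.1%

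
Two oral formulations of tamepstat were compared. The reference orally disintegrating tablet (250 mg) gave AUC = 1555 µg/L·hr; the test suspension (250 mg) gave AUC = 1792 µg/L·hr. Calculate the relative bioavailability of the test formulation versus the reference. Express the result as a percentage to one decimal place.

F_rel = (AUC_test/D_test) / (AUC_ref/D_ref)
      = (1792/250) / (1555/250)
      = 7.168 / 6.22 = 1.1524 = 115.24%

F_rel = 115.2%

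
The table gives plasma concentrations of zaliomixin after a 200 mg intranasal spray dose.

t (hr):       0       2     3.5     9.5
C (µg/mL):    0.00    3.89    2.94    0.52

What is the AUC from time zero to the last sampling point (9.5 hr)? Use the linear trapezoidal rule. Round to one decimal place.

Trapezoidal AUC_0→9.5:
  [0→2]: (0.00+3.89)/2 × 2 = 3.89
  [2→3.5]: (3.89+2.94)/2 × 1.5 = 5.1225
  [3.5→9.5]: (2.94+0.52)/2 × 6 = 10.38
  Sum = 19.3925 µg/mL·hr

AUC = 19.4 µg/mL·hr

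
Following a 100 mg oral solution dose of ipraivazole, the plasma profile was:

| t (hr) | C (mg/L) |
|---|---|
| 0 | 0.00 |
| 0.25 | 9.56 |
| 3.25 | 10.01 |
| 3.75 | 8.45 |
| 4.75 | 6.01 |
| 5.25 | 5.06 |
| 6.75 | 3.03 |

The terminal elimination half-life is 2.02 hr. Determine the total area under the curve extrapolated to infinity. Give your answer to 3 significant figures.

Trapezoidal AUC_0→6.75:
  [0→0.25]: (0.00+9.56)/2 × 0.25 = 1.195
  [0.25→3.25]: (9.56+10.01)/2 × 3 = 29.355
  [3.25→3.75]: (10.01+8.45)/2 × 0.5 = 4.615
  [3.75→4.75]: (8.45+6.01)/2 × 1 = 7.23
  [4.75→5.25]: (6.01+5.06)/2 × 0.5 = 2.7675
  [5.25→6.75]: (5.06+3.03)/2 × 1.5 = 6.0675
  Sum = 51.23 mg/L·hr
k_e = ln2 / t½ = 0.693147 / 2.02 = 0.3431 hr^-1
Extrapolated tail: C_last / k_e = 3.03 / 0.3431 = 8.831
AUC_0→∞ = 51.23 + 8.831 = 60.061 mg/L·hr

AUC = 60.1 mg/L·hr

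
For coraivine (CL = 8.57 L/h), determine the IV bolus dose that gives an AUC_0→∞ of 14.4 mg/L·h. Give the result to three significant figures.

Dose_iv = CL × AUC_0→∞
     = 8.57 × 14.4 = 123.408 mg

Dose = 123 mg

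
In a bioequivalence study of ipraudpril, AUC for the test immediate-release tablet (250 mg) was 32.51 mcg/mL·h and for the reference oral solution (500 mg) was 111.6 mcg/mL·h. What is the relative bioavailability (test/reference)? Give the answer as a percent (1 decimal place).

F_rel = (AUC_test/D_test) / (AUC_ref/D_ref)
      = (32.51/250) / (111.6/500)
      = 0.13004 / 0.2232 = 0.5826 = 58.26%

F_rel = 58.3%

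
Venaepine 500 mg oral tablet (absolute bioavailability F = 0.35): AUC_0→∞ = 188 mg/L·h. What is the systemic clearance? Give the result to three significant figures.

CL = F × Dose / AUC_0→∞
   = 0.35 × 500 / 188 = 0.930851 L/h

CL = 0.931 L/h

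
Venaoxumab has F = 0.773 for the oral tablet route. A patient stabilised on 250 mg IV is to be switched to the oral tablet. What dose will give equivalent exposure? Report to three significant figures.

D_oral = 323 mg

For equal systemic exposure: F × D_ev = D_iv
D_ev = D_iv / F = 250 / 0.773 = 323.415 mg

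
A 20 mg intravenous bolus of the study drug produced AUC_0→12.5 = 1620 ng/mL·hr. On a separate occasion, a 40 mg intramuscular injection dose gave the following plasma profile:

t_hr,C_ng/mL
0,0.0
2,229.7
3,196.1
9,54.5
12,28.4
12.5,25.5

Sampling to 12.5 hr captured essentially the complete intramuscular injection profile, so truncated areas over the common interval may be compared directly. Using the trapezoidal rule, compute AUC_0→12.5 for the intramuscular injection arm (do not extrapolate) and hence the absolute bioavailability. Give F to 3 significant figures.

Trapezoidal AUC_0→12.5 (intramuscular injection):
  [0→2]: (0.0+229.7)/2 × 2 = 229.7
  [2→3]: (229.7+196.1)/2 × 1 = 212.9
  [3→9]: (196.1+54.5)/2 × 6 = 751.8
  [9→12]: (54.5+28.4)/2 × 3 = 124.35
  [12→12.5]: (28.4+25.5)/2 × 0.5 = 13.475
  Sum = 1332.225 ng/mL·hr
F = (AUC_ev/D_ev)/(AUC_iv/D_iv) = (1332.225/40)/(1620/20) = 33.305625/81 = 0.4112

F = 0.411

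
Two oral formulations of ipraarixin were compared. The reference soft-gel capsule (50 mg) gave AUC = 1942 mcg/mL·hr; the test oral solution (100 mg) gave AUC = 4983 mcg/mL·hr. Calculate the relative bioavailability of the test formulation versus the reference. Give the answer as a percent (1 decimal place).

F_rel = 128.3%

F_rel = (AUC_test/D_test) / (AUC_ref/D_ref)
      = (4983/100) / (1942/50)
      = 49.83 / 38.84 = 1.2830 = 128.30%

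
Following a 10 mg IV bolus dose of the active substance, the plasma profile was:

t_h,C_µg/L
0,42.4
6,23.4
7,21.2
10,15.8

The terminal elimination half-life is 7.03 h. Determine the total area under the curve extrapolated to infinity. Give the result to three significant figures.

Trapezoidal AUC_0→10:
  [0→6]: (42.4+23.4)/2 × 6 = 197.4
  [6→7]: (23.4+21.2)/2 × 1 = 22.3
  [7→10]: (21.2+15.8)/2 × 3 = 55.5
  Sum = 275.2 µg/L·h
k_e = ln2 / t½ = 0.693147 / 7.03 = 0.0986 h^-1
Extrapolated tail: C_last / k_e = 15.8 / 0.0986 = 160.243
AUC_0→∞ = 275.2 + 160.243 = 435.443 µg/L·h

AUC = 435 µg/L·h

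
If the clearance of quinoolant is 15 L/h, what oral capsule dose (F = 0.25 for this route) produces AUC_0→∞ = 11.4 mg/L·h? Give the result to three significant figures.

Dose = 684 mg

Dose = CL × AUC_0→∞ / F
     = 15 × 11.4 / 0.25 = 684 mg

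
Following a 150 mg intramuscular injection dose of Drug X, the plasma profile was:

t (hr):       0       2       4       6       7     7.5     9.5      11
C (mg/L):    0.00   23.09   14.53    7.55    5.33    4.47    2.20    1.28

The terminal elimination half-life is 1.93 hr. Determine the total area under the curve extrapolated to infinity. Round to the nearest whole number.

Trapezoidal AUC_0→11:
  [0→2]: (0.00+23.09)/2 × 2 = 23.09
  [2→4]: (23.09+14.53)/2 × 2 = 37.62
  [4→6]: (14.53+7.55)/2 × 2 = 22.08
  [6→7]: (7.55+5.33)/2 × 1 = 6.44
  [7→7.5]: (5.33+4.47)/2 × 0.5 = 2.45
  [7.5→9.5]: (4.47+2.20)/2 × 2 = 6.67
  [9.5→11]: (2.20+1.28)/2 × 1.5 = 2.61
  Sum = 100.96 mg/L·hr
k_e = ln2 / t½ = 0.693147 / 1.93 = 0.3591 hr^-1
Extrapolated tail: C_last / k_e = 1.28 / 0.3591 = 3.564
AUC_0→∞ = 100.96 + 3.564 = 104.524 mg/L·hr

AUC = 105 mg/L·hr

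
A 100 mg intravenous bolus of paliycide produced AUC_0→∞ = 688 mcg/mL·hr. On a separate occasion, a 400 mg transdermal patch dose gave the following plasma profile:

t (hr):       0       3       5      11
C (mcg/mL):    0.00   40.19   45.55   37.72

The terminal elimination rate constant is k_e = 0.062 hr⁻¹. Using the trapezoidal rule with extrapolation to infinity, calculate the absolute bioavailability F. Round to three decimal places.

F = 0.365

Trapezoidal AUC_0→11 (transdermal patch):
  [0→3]: (0.00+40.19)/2 × 3 = 60.285
  [3→5]: (40.19+45.55)/2 × 2 = 85.74
  [5→11]: (45.55+37.72)/2 × 6 = 249.81
  Sum = 395.835 mcg/mL·hr
Tail: C_last/k_e = 37.72/0.062 = 608.387
AUC_0→∞ (transdermal patch) = 395.835 + 608.387 = 1004.222 mcg/mL·hr
F = (AUC_ev/D_ev)/(AUC_iv/D_iv) = (1004.222/400)/(688/100) = 2.510555/6.88 = 0.3649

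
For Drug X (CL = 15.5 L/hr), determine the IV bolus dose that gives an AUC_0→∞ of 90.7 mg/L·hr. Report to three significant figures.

Dose = 1410 mg

Dose_iv = CL × AUC_0→∞
     = 15.5 × 90.7 = 1405.85 mg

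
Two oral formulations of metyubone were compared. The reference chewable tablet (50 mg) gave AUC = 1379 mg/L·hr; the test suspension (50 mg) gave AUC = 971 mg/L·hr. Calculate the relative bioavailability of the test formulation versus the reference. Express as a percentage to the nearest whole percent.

F_rel = 70%

F_rel = (AUC_test/D_test) / (AUC_ref/D_ref)
      = (971/50) / (1379/50)
      = 19.42 / 27.58 = 0.7041 = 70.41%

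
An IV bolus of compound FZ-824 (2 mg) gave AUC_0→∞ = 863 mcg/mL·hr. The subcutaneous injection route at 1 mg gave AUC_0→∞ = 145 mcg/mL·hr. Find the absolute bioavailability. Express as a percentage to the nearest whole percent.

F = 34%

F = (AUC_ev / D_ev) / (AUC_iv / D_iv)
  = (145/1) / (863/2)
  = 145 / 431.5 = 0.3360
  = 33.60%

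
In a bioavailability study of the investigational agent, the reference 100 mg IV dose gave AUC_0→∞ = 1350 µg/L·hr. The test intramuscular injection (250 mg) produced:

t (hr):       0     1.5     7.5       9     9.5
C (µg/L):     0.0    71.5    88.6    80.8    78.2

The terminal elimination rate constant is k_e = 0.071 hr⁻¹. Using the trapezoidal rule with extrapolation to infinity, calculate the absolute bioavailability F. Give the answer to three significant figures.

F = 0.534

Trapezoidal AUC_0→9.5 (intramuscular injection):
  [0→1.5]: (0.0+71.5)/2 × 1.5 = 53.625
  [1.5→7.5]: (71.5+88.6)/2 × 6 = 480.3
  [7.5→9]: (88.6+80.8)/2 × 1.5 = 127.05
  [9→9.5]: (80.8+78.2)/2 × 0.5 = 39.75
  Sum = 700.725 µg/L·hr
Tail: C_last/k_e = 78.2/0.071 = 1101.408
AUC_0→∞ (intramuscular injection) = 700.725 + 1101.408 = 1802.133 µg/L·hr
F = (AUC_ev/D_ev)/(AUC_iv/D_iv) = (1802.133/250)/(1350/100) = 7.208532/13.5 = 0.5340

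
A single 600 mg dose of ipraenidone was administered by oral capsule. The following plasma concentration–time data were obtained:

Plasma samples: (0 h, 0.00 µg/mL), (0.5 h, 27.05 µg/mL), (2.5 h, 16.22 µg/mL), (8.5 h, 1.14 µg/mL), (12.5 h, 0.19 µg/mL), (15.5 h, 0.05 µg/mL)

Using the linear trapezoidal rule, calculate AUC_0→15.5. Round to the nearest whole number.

Trapezoidal AUC_0→15.5:
  [0→0.5]: (0.00+27.05)/2 × 0.5 = 6.7625
  [0.5→2.5]: (27.05+16.22)/2 × 2 = 43.27
  [2.5→8.5]: (16.22+1.14)/2 × 6 = 52.08
  [8.5→12.5]: (1.14+0.19)/2 × 4 = 2.66
  [12.5→15.5]: (0.19+0.05)/2 × 3 = 0.36
  Sum = 105.1325 µg/mL·h

AUC = 105 µg/mL·h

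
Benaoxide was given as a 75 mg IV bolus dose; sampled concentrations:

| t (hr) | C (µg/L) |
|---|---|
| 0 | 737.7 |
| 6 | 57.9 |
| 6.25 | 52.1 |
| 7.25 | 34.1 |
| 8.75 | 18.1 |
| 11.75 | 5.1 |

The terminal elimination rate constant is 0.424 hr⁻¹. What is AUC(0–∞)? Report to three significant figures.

AUC = 2530 µg/L·hr

Trapezoidal AUC_0→11.75:
  [0→6]: (737.7+57.9)/2 × 6 = 2386.8
  [6→6.25]: (57.9+52.1)/2 × 0.25 = 13.75
  [6.25→7.25]: (52.1+34.1)/2 × 1 = 43.1
  [7.25→8.75]: (34.1+18.1)/2 × 1.5 = 39.15
  [8.75→11.75]: (18.1+5.1)/2 × 3 = 34.8
  Sum = 2517.6 µg/L·hr
Extrapolated tail: C_last / k_e = 5.1 / 0.424 = 12.028
AUC_0→∞ = 2517.6 + 12.028 = 2529.628 µg/L·hr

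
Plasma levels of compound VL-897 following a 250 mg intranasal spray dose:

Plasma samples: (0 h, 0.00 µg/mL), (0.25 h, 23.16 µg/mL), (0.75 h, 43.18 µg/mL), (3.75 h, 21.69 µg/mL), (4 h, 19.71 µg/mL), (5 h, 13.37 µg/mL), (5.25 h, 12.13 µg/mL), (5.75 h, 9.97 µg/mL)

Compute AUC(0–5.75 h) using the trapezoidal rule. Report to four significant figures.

Trapezoidal AUC_0→5.75:
  [0→0.25]: (0.00+23.16)/2 × 0.25 = 2.895
  [0.25→0.75]: (23.16+43.18)/2 × 0.5 = 16.585
  [0.75→3.75]: (43.18+21.69)/2 × 3 = 97.305
  [3.75→4]: (21.69+19.71)/2 × 0.25 = 5.175
  [4→5]: (19.71+13.37)/2 × 1 = 16.54
  [5→5.25]: (13.37+12.13)/2 × 0.25 = 3.1875
  [5.25→5.75]: (12.13+9.97)/2 × 0.5 = 5.525
  Sum = 147.2125 µg/mL·h

AUC = 147.2 µg/mL·h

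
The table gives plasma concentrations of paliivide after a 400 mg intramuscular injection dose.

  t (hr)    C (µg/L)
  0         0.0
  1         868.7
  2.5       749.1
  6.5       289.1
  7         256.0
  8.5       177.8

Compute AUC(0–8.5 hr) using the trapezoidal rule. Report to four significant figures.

AUC = 4186 µg/L·hr

Trapezoidal AUC_0→8.5:
  [0→1]: (0.0+868.7)/2 × 1 = 434.35
  [1→2.5]: (868.7+749.1)/2 × 1.5 = 1213.35
  [2.5→6.5]: (749.1+289.1)/2 × 4 = 2076.4
  [6.5→7]: (289.1+256.0)/2 × 0.5 = 136.275
  [7→8.5]: (256.0+177.8)/2 × 1.5 = 325.35
  Sum = 4185.725 µg/L·hr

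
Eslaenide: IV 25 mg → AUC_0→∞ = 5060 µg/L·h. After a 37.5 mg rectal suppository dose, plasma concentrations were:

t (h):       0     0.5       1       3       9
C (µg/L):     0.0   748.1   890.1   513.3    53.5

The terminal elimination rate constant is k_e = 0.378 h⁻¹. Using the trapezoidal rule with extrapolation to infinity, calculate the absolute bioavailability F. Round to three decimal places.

Trapezoidal AUC_0→9 (rectal suppository):
  [0→0.5]: (0.0+748.1)/2 × 0.5 = 187.025
  [0.5→1]: (748.1+890.1)/2 × 0.5 = 409.55
  [1→3]: (890.1+513.3)/2 × 2 = 1403.4
  [3→9]: (513.3+53.5)/2 × 6 = 1700.4
  Sum = 3700.375 µg/L·h
Tail: C_last/k_e = 53.5/0.378 = 141.534
AUC_0→∞ (rectal suppository) = 3700.375 + 141.534 = 3841.909 µg/L·h
F = (AUC_ev/D_ev)/(AUC_iv/D_iv) = (3841.909/37.5)/(5060/25) = 102.451/202.4 = 0.5062

F = 0.506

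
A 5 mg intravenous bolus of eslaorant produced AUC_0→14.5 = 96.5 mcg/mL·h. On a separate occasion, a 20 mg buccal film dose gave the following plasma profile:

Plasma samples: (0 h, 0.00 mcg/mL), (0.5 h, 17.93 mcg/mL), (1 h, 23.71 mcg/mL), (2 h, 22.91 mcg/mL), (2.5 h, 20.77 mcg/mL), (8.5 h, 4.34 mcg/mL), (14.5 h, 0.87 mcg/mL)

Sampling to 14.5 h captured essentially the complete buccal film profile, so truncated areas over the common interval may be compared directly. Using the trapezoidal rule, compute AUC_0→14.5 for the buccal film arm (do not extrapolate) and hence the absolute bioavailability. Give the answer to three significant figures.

F = 0.363

Trapezoidal AUC_0→14.5 (buccal film):
  [0→0.5]: (0.00+17.93)/2 × 0.5 = 4.4825
  [0.5→1]: (17.93+23.71)/2 × 0.5 = 10.41
  [1→2]: (23.71+22.91)/2 × 1 = 23.31
  [2→2.5]: (22.91+20.77)/2 × 0.5 = 10.92
  [2.5→8.5]: (20.77+4.34)/2 × 6 = 75.33
  [8.5→14.5]: (4.34+0.87)/2 × 6 = 15.63
  Sum = 140.0825 mcg/mL·h
F = (AUC_ev/D_ev)/(AUC_iv/D_iv) = (140.0825/20)/(96.5/5) = 7.004125/19.3 = 0.3629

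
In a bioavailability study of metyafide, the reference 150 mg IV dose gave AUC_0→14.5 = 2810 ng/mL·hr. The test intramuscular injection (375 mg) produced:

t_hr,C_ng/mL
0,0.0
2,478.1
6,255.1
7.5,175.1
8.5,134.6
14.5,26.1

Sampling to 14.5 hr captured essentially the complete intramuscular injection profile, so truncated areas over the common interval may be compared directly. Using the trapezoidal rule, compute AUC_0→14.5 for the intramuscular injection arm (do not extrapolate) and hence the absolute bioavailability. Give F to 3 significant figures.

Trapezoidal AUC_0→14.5 (intramuscular injection):
  [0→2]: (0.0+478.1)/2 × 2 = 478.1
  [2→6]: (478.1+255.1)/2 × 4 = 1466.4
  [6→7.5]: (255.1+175.1)/2 × 1.5 = 322.65
  [7.5→8.5]: (175.1+134.6)/2 × 1 = 154.85
  [8.5→14.5]: (134.6+26.1)/2 × 6 = 482.1
  Sum = 2904.1 ng/mL·hr
F = (AUC_ev/D_ev)/(AUC_iv/D_iv) = (2904.1/375)/(2810/150) = 7.74427/18.7333 = 0.4134

F = 0.413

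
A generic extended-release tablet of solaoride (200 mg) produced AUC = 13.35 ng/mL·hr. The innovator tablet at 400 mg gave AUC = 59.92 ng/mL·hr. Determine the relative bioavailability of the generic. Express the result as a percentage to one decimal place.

F_rel = (AUC_test/D_test) / (AUC_ref/D_ref)
      = (13.35/200) / (59.92/400)
      = 0.06675 / 0.1498 = 0.4456 = 44.56%

F_rel = 44.6%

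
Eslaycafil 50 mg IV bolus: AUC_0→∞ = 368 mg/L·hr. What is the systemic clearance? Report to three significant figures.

CL = Dose_iv / AUC_0→∞
   = 50 / 368 = 0.13587 L/hr

CL = 0.136 L/hr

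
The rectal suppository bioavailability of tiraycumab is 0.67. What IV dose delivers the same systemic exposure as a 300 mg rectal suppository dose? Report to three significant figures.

Systemic exposure from an extravascular dose = F × D_ev, so the equivalent IV dose is F × D_ev.
D_iv = F × D_ev = 0.67 × 300 = 201 mg

D_iv = 201 mg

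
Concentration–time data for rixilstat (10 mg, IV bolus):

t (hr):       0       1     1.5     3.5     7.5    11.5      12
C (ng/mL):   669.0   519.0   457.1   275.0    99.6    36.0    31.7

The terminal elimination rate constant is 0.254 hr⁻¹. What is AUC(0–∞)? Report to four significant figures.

AUC = 2732 ng/mL·hr

Trapezoidal AUC_0→12:
  [0→1]: (669.0+519.0)/2 × 1 = 594.0
  [1→1.5]: (519.0+457.1)/2 × 0.5 = 244.025
  [1.5→3.5]: (457.1+275.0)/2 × 2 = 732.1
  [3.5→7.5]: (275.0+99.6)/2 × 4 = 749.2
  [7.5→11.5]: (99.6+36.0)/2 × 4 = 271.2
  [11.5→12]: (36.0+31.7)/2 × 0.5 = 16.925
  Sum = 2607.45 ng/mL·hr
Extrapolated tail: C_last / k_e = 31.7 / 0.254 = 124.803
AUC_0→∞ = 2607.45 + 124.803 = 2732.253 ng/mL·hr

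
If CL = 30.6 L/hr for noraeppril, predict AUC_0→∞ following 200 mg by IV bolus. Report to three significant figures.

AUC = 6.54 mg/L·hr

AUC_0→∞ = Dose_iv / CL
        = 200 / 30.6 = 6.53595 mg/L·hr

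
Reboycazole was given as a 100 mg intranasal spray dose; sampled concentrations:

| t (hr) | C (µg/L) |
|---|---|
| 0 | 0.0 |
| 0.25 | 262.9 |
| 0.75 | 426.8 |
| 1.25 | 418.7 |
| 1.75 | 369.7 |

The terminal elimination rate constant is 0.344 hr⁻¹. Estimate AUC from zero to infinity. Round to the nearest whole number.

Trapezoidal AUC_0→1.75:
  [0→0.25]: (0.0+262.9)/2 × 0.25 = 32.8625
  [0.25→0.75]: (262.9+426.8)/2 × 0.5 = 172.425
  [0.75→1.25]: (426.8+418.7)/2 × 0.5 = 211.375
  [1.25→1.75]: (418.7+369.7)/2 × 0.5 = 197.1
  Sum = 613.7625 µg/L·hr
Extrapolated tail: C_last / k_e = 369.7 / 0.344 = 1074.709
AUC_0→∞ = 613.7625 + 1074.709 = 1688.4715 µg/L·hr

AUC = 1688 µg/L·hr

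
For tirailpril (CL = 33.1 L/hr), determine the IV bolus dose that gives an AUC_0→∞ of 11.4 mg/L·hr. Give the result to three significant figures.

Dose_iv = CL × AUC_0→∞
     = 33.1 × 11.4 = 377.34 mg

Dose = 377 mg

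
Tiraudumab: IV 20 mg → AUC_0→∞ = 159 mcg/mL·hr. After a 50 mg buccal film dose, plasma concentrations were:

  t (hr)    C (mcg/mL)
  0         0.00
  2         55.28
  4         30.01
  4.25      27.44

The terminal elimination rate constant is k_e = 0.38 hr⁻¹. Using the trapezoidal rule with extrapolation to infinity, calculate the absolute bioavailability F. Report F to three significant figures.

F = 0.553

Trapezoidal AUC_0→4.25 (buccal film):
  [0→2]: (0.00+55.28)/2 × 2 = 55.28
  [2→4]: (55.28+30.01)/2 × 2 = 85.29
  [4→4.25]: (30.01+27.44)/2 × 0.25 = 7.18125
  Sum = 147.75125 mcg/mL·hr
Tail: C_last/k_e = 27.44/0.38 = 72.211
AUC_0→∞ (buccal film) = 147.75125 + 72.211 = 219.96225 mcg/mL·hr
F = (AUC_ev/D_ev)/(AUC_iv/D_iv) = (219.96225/50)/(159/20) = 4.399245/7.95 = 0.5534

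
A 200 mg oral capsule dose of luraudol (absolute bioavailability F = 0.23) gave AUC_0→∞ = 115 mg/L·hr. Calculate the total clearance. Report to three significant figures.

CL = 0.400 L/hr

CL = F × Dose / AUC_0→∞
   = 0.23 × 200 / 115 = 0.4 L/hr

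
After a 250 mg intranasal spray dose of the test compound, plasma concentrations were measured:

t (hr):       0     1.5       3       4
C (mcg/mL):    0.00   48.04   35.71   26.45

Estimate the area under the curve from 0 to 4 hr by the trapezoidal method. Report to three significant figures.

Trapezoidal AUC_0→4:
  [0→1.5]: (0.00+48.04)/2 × 1.5 = 36.03
  [1.5→3]: (48.04+35.71)/2 × 1.5 = 62.8125
  [3→4]: (35.71+26.45)/2 × 1 = 31.08
  Sum = 129.9225 mcg/mL·hr

AUC = 130 mcg/mL·hr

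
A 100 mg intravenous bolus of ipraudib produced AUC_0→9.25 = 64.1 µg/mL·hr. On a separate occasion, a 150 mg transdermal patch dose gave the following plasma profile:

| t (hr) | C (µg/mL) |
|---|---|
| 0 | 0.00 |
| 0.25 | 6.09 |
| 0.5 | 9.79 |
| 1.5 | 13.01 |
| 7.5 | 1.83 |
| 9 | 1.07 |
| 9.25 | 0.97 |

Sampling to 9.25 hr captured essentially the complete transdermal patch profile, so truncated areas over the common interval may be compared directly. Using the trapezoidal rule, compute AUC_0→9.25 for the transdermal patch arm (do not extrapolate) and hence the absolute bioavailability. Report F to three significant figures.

Trapezoidal AUC_0→9.25 (transdermal patch):
  [0→0.25]: (0.00+6.09)/2 × 0.25 = 0.76125
  [0.25→0.5]: (6.09+9.79)/2 × 0.25 = 1.985
  [0.5→1.5]: (9.79+13.01)/2 × 1 = 11.4
  [1.5→7.5]: (13.01+1.83)/2 × 6 = 44.52
  [7.5→9]: (1.83+1.07)/2 × 1.5 = 2.175
  [9→9.25]: (1.07+0.97)/2 × 0.25 = 0.255
  Sum = 61.09625 µg/mL·hr
F = (AUC_ev/D_ev)/(AUC_iv/D_iv) = (61.09625/150)/(64.1/100) = 0.407308/0.641 = 0.6354

F = 0.635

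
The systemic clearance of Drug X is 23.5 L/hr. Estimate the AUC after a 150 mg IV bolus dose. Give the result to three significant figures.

AUC_0→∞ = Dose_iv / CL
        = 150 / 23.5 = 6.38298 mg/L·hr

AUC = 6.38 mg/L·hr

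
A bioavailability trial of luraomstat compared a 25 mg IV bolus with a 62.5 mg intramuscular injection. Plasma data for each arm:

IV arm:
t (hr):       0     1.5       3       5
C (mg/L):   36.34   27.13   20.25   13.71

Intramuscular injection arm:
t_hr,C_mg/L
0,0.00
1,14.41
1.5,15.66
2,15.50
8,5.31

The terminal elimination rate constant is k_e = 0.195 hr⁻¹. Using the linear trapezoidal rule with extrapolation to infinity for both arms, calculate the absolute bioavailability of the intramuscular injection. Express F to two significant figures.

F = 0.24

Trapezoidal AUC_0→5 (IV):
  [0→1.5]: (36.34+27.13)/2 × 1.5 = 47.6025
  [1.5→3]: (27.13+20.25)/2 × 1.5 = 35.535
  [3→5]: (20.25+13.71)/2 × 2 = 33.96
  Sum = 117.0975 mg/L·hr
IV tail: 13.71/0.195 = 70.308; AUC_iv,0→∞ = 117.0975 + 70.308 = 187.4055 mg/L·hr
Trapezoidal AUC_0→8 (intramuscular injection):
  [0→1]: (0.00+14.41)/2 × 1 = 7.205
  [1→1.5]: (14.41+15.66)/2 × 0.5 = 7.5175
  [1.5→2]: (15.66+15.50)/2 × 0.5 = 7.79
  [2→8]: (15.50+5.31)/2 × 6 = 62.43
  Sum = 84.9425 mg/L·hr
intramuscular injection tail: 5.31/0.195 = 27.231; AUC_ev,0→∞ = 84.9425 + 27.231 = 112.1735 mg/L·hr
F = (AUC_ev/D_ev)/(AUC_iv/D_iv) = (112.1735/62.5)/(187.4055/25) = 1.794776/7.49622 = 0.2394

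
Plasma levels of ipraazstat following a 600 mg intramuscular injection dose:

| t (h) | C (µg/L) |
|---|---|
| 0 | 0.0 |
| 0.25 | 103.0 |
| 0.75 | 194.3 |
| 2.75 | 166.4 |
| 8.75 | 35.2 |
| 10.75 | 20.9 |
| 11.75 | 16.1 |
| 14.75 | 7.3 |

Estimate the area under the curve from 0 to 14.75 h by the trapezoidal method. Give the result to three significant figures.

AUC = 1160 µg/L·h

Trapezoidal AUC_0→14.75:
  [0→0.25]: (0.0+103.0)/2 × 0.25 = 12.875
  [0.25→0.75]: (103.0+194.3)/2 × 0.5 = 74.325
  [0.75→2.75]: (194.3+166.4)/2 × 2 = 360.7
  [2.75→8.75]: (166.4+35.2)/2 × 6 = 604.8
  [8.75→10.75]: (35.2+20.9)/2 × 2 = 56.1
  [10.75→11.75]: (20.9+16.1)/2 × 1 = 18.5
  [11.75→14.75]: (16.1+7.3)/2 × 3 = 35.1
  Sum = 1162.4 µg/L·h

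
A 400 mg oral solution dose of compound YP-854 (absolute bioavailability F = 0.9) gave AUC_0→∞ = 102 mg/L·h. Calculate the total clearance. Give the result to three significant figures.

CL = F × Dose / AUC_0→∞
   = 0.9 × 400 / 102 = 3.52941 L/h

CL = 3.53 L/h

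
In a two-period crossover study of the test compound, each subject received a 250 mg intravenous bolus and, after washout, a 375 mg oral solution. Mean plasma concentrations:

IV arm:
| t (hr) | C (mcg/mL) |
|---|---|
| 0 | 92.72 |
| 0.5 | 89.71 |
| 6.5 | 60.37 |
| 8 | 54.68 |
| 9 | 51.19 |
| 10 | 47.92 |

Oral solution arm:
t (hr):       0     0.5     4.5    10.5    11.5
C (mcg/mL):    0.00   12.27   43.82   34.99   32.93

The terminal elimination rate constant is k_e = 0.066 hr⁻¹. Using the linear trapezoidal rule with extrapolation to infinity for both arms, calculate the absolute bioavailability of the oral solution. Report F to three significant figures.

F = 0.418

Trapezoidal AUC_0→10 (IV):
  [0→0.5]: (92.72+89.71)/2 × 0.5 = 45.6075
  [0.5→6.5]: (89.71+60.37)/2 × 6 = 450.24
  [6.5→8]: (60.37+54.68)/2 × 1.5 = 86.2875
  [8→9]: (54.68+51.19)/2 × 1 = 52.935
  [9→10]: (51.19+47.92)/2 × 1 = 49.555
  Sum = 684.625 mcg/mL·hr
IV tail: 47.92/0.066 = 726.061; AUC_iv,0→∞ = 684.625 + 726.061 = 1410.686 mcg/mL·hr
Trapezoidal AUC_0→11.5 (oral solution):
  [0→0.5]: (0.00+12.27)/2 × 0.5 = 3.0675
  [0.5→4.5]: (12.27+43.82)/2 × 4 = 112.18
  [4.5→10.5]: (43.82+34.99)/2 × 6 = 236.43
  [10.5→11.5]: (34.99+32.93)/2 × 1 = 33.96
  Sum = 385.6375 mcg/mL·hr
oral solution tail: 32.93/0.066 = 498.939; AUC_ev,0→∞ = 385.6375 + 498.939 = 884.5765 mcg/mL·hr
F = (AUC_ev/D_ev)/(AUC_iv/D_iv) = (884.5765/375)/(1410.686/250) = 2.35887/5.642744 = 0.4180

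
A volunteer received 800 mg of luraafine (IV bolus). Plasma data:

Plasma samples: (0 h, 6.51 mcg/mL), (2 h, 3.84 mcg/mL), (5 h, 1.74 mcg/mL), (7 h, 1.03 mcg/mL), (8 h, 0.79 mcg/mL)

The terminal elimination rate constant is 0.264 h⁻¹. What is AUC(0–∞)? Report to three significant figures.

Trapezoidal AUC_0→8:
  [0→2]: (6.51+3.84)/2 × 2 = 10.35
  [2→5]: (3.84+1.74)/2 × 3 = 8.37
  [5→7]: (1.74+1.03)/2 × 2 = 2.77
  [7→8]: (1.03+0.79)/2 × 1 = 0.91
  Sum = 22.4 mcg/mL·h
Extrapolated tail: C_last / k_e = 0.79 / 0.264 = 2.992
AUC_0→∞ = 22.4 + 2.992 = 25.392 mcg/mL·h

AUC = 25.4 mcg/mL·h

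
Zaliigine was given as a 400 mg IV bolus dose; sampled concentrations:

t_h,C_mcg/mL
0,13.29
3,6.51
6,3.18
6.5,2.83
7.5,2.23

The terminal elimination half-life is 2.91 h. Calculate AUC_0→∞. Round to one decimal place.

Trapezoidal AUC_0→7.5:
  [0→3]: (13.29+6.51)/2 × 3 = 29.7
  [3→6]: (6.51+3.18)/2 × 3 = 14.535
  [6→6.5]: (3.18+2.83)/2 × 0.5 = 1.5025
  [6.5→7.5]: (2.83+2.23)/2 × 1 = 2.53
  Sum = 48.2675 mcg/mL·h
k_e = ln2 / t½ = 0.693147 / 2.91 = 0.2382 h^-1
Extrapolated tail: C_last / k_e = 2.23 / 0.2382 = 9.362
AUC_0→∞ = 48.2675 + 9.362 = 57.6295 mcg/mL·h

AUC = 57.6 mcg/mL·h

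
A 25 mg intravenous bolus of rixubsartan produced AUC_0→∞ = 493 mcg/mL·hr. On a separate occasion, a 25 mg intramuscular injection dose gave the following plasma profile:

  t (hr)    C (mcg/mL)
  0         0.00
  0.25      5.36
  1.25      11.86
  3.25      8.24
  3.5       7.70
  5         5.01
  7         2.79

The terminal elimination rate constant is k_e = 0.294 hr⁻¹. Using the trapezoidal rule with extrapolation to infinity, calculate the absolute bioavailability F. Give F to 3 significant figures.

F = 0.118

Trapezoidal AUC_0→7 (intramuscular injection):
  [0→0.25]: (0.00+5.36)/2 × 0.25 = 0.67
  [0.25→1.25]: (5.36+11.86)/2 × 1 = 8.61
  [1.25→3.25]: (11.86+8.24)/2 × 2 = 20.1
  [3.25→3.5]: (8.24+7.70)/2 × 0.25 = 1.9925
  [3.5→5]: (7.70+5.01)/2 × 1.5 = 9.5325
  [5→7]: (5.01+2.79)/2 × 2 = 7.8
  Sum = 48.705 mcg/mL·hr
Tail: C_last/k_e = 2.79/0.294 = 9.490
AUC_0→∞ (intramuscular injection) = 48.705 + 9.490 = 58.195 mcg/mL·hr
F = (AUC_ev/D_ev)/(AUC_iv/D_iv) = (58.195/25)/(493/25) = 2.3278/19.72 = 0.1180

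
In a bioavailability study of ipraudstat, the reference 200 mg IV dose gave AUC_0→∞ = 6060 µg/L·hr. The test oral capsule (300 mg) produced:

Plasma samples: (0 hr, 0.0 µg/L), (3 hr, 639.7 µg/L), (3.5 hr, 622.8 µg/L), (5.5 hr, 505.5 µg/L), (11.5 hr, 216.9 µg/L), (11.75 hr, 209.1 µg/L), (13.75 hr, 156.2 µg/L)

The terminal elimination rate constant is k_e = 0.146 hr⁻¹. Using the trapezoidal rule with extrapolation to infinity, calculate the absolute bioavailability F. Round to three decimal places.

F = 0.667

Trapezoidal AUC_0→13.75 (oral capsule):
  [0→3]: (0.0+639.7)/2 × 3 = 959.55
  [3→3.5]: (639.7+622.8)/2 × 0.5 = 315.625
  [3.5→5.5]: (622.8+505.5)/2 × 2 = 1128.3
  [5.5→11.5]: (505.5+216.9)/2 × 6 = 2167.2
  [11.5→11.75]: (216.9+209.1)/2 × 0.25 = 53.25
  [11.75→13.75]: (209.1+156.2)/2 × 2 = 365.3
  Sum = 4989.225 µg/L·hr
Tail: C_last/k_e = 156.2/0.146 = 1069.863
AUC_0→∞ (oral capsule) = 4989.225 + 1069.863 = 6059.088 µg/L·hr
F = (AUC_ev/D_ev)/(AUC_iv/D_iv) = (6059.088/300)/(6060/200) = 20.19696/30.3 = 0.6666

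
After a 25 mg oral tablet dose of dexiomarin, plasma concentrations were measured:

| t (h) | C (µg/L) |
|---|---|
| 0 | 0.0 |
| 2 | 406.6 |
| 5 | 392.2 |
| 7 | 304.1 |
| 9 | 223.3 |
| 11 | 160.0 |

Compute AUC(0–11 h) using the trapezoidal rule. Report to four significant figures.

AUC = 3212 µg/L·h

Trapezoidal AUC_0→11:
  [0→2]: (0.0+406.6)/2 × 2 = 406.6
  [2→5]: (406.6+392.2)/2 × 3 = 1198.2
  [5→7]: (392.2+304.1)/2 × 2 = 696.3
  [7→9]: (304.1+223.3)/2 × 2 = 527.4
  [9→11]: (223.3+160.0)/2 × 2 = 383.3
  Sum = 3211.8 µg/L·h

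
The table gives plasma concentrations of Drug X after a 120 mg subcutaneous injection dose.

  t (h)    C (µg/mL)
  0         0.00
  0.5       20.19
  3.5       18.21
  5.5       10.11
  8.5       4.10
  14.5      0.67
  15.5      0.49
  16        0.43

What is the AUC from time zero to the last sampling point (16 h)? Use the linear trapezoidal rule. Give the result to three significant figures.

Trapezoidal AUC_0→16:
  [0→0.5]: (0.00+20.19)/2 × 0.5 = 5.0475
  [0.5→3.5]: (20.19+18.21)/2 × 3 = 57.6
  [3.5→5.5]: (18.21+10.11)/2 × 2 = 28.32
  [5.5→8.5]: (10.11+4.10)/2 × 3 = 21.315
  [8.5→14.5]: (4.10+0.67)/2 × 6 = 14.31
  [14.5→15.5]: (0.67+0.49)/2 × 1 = 0.58
  [15.5→16]: (0.49+0.43)/2 × 0.5 = 0.23
  Sum = 127.4025 µg/mL·h

AUC = 127 µg/mL·h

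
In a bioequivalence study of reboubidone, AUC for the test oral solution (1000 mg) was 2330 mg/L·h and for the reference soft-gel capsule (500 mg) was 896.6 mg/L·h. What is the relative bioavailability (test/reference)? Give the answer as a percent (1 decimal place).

F_rel = (AUC_test/D_test) / (AUC_ref/D_ref)
      = (2330/1000) / (896.6/500)
      = 2.33 / 1.7932 = 1.2994 = 129.94%

F_rel = 129.9%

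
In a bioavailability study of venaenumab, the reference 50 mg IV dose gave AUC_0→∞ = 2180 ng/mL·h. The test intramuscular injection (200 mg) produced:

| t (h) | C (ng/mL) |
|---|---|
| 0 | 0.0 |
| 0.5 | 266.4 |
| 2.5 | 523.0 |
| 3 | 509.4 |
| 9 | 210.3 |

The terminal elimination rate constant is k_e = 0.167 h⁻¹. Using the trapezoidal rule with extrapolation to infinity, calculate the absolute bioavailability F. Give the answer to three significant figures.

Trapezoidal AUC_0→9 (intramuscular injection):
  [0→0.5]: (0.0+266.4)/2 × 0.5 = 66.6
  [0.5→2.5]: (266.4+523.0)/2 × 2 = 789.4
  [2.5→3]: (523.0+509.4)/2 × 0.5 = 258.1
  [3→9]: (509.4+210.3)/2 × 6 = 2159.1
  Sum = 3273.2 ng/mL·h
Tail: C_last/k_e = 210.3/0.167 = 1259.281
AUC_0→∞ (intramuscular injection) = 3273.2 + 1259.281 = 4532.481 ng/mL·h
F = (AUC_ev/D_ev)/(AUC_iv/D_iv) = (4532.481/200)/(2180/50) = 22.662405/43.6 = 0.5198

F = 0.520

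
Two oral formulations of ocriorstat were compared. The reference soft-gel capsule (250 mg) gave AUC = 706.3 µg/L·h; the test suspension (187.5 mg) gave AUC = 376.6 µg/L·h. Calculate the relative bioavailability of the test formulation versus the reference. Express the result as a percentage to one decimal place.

F_rel = (AUC_test/D_test) / (AUC_ref/D_ref)
      = (376.6/187.5) / (706.3/250)
      = 2.00853 / 2.8252 = 0.7109 = 71.09%

F_rel = 71.1%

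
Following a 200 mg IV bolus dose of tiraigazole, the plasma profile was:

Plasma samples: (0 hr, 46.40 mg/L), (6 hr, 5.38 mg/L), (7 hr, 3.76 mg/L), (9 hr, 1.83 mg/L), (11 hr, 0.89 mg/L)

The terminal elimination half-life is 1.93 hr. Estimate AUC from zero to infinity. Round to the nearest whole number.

Trapezoidal AUC_0→11:
  [0→6]: (46.40+5.38)/2 × 6 = 155.34
  [6→7]: (5.38+3.76)/2 × 1 = 4.57
  [7→9]: (3.76+1.83)/2 × 2 = 5.59
  [9→11]: (1.83+0.89)/2 × 2 = 2.72
  Sum = 168.22 mg/L·hr
k_e = ln2 / t½ = 0.693147 / 1.93 = 0.3591 hr^-1
Extrapolated tail: C_last / k_e = 0.89 / 0.3591 = 2.478
AUC_0→∞ = 168.22 + 2.478 = 170.698 mg/L·hr

AUC = 171 mg/L·hr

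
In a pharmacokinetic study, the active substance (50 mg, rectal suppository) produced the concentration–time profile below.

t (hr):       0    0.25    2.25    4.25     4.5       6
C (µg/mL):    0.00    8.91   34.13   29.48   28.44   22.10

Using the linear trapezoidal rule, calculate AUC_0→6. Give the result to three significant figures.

Trapezoidal AUC_0→6:
  [0→0.25]: (0.00+8.91)/2 × 0.25 = 1.11375
  [0.25→2.25]: (8.91+34.13)/2 × 2 = 43.04
  [2.25→4.25]: (34.13+29.48)/2 × 2 = 63.61
  [4.25→4.5]: (29.48+28.44)/2 × 0.25 = 7.24
  [4.5→6]: (28.44+22.10)/2 × 1.5 = 37.905
  Sum = 152.90875 µg/mL·hr

AUC = 153 µg/mL·hr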